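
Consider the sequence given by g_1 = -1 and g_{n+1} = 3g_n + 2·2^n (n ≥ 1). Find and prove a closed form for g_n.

Claim: g_n = 3^n − 2·2^n.

Base case: g_1 = -1, and 3^1 − 2·2^1 = 3 − 4 = -1.
Assume g_r = 3^r − 2·2^r for some r ≥ 1.
Then g_{r+1} = 3g_r + 2·2^r = 3·(3^r − 2·2^r) + 2·2^r = 3^{r+1} − 6·2^r + 2·2^r = 3^{r+1} − 4·2^r = 3^{r+1} − 2·2^{r+1}.
Hence g_n = 3^n − 2·2^n for every n ≥ 1, by induction.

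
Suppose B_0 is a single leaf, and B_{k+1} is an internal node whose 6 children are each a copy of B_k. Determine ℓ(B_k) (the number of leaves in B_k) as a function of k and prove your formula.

Claim: ℓ(B_k) = 6^k.

Base case: ℓ(B_0) = 1, and 6^0 = 1.
Assume ℓ(B_r) = 6^r.
Then ℓ(B_{r+1}) = 6·ℓ(B_r) = 6·6^r = 6^{r+1}.
By induction, ℓ(B_k) = 6^k for all k ≥ 0.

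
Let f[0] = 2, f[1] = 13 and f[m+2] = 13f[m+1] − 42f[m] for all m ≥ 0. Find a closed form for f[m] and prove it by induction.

Claim: f[m] = 6^m + 7^m.

Base cases: f[0] = 2 and 6^0 + 7^0 = 2; f[1] = 13 and 6^1 + 7^1 = 13.
Assume f[i] = 6^i + 7^i for all 0 ≤ i ≤ j, where j ≥ 1.
Then f[j+1] = 13f[j] − 42f[j−1] = 13·(6^j + 7^j) − 42·(6^{j−1} + 7^{j−1}) = (13·6 − 42)6^{j−1} + (13·7 − 42)7^{j−1} = 36·6^{j−1} + 49·7^{j−1} = 6^{j+1} + 7^{j+1}.
By strong induction, f[m] = 6^m + 7^m for all m ≥ 0.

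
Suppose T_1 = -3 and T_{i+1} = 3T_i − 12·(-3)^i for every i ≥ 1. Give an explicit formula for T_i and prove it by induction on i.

Claim: T_i = 3^i + 2·(-3)^i.

Base case: T_1 = -3, and 3^1 + 2·(-3)^1 = 3 − 6 = -3.
Assume T_j = 3^j + 2·(-3)^j for some j ≥ 1.
Then T_{j+1} = 3T_j − 12·(-3)^j = 3·(3^j + 2·(-3)^j) − 12·(-3)^j = 3^{j+1} + 6·(-3)^j − 12·(-3)^j = 3^{j+1} − 6·(-3)^j = 3^{j+1} + 2·(-3)^{j+1}.
So the formula holds for j+1, and by induction T_i = 3^i + 2·(-3)^i for all i ≥ 1.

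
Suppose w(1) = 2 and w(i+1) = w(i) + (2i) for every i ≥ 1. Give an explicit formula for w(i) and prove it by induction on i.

Claim: w(i) = i^2 − i + 2.

Base case: w(1) = 2, and 1^2 − 1 + 2 = 2.
Assume w(j) = j^2 − j + 2.
Then w(j+1) = w(j) + (2j) = (j^2 − j + 2) + (2j) = j^2 + j + 2,
and (j+1)^2 − (j+1) + 2 = j^2 + j + 2.
Hence w(i) = i^2 − i + 2 for every i ≥ 1, by induction.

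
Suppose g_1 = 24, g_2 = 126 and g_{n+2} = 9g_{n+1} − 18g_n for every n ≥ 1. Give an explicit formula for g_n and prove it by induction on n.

Claim: g_n = 3·6^n + 2·3^n.

Base cases: g_1 = 24 and 3·6^1 + 2·3^1 = 24; g_2 = 126 and 3·6^2 + 2·3^2 = 126.
Assume g_j = 3·6^j + 2·3^j for all 1 ≤ j ≤ m, where m ≥ 2.
Then g_{m+1} = 9g_m − 18g_{m−1} = 9·(3·6^m + 2·3^m) − 18·(3·6^{m−1} + 2·3^{m−1}) = 3·(9·6 − 18)6^{m−1} + 2·(9·3 − 18)3^{m−1} = 108·6^{m−1} + 18·3^{m−1} = 3·6^{m+1} + 2·3^{m+1}.
Hence g_n = 3·6^n + 2·3^n for every n ≥ 1, by strong induction.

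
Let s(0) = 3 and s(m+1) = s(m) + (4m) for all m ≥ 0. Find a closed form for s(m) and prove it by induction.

Claim: s(m) = 2m^2 − 2m + 3.

Base case: s(0) = 3, and 2·0^2 − 2·0 + 3 = 3.
Assume s(k) = 2k^2 − 2k + 3.
Then s(k+1) = s(k) + (4k) = (2k^2 − 2k + 3) + (4k) = 2k^2 + 2k + 3,
and 2·(k+1)^2 − 2·(k+1) + 3 = 2k^2 + 2k + 3.
This completes the inductive step, so s(m) = 2m^2 − 2m + 3 for all m ≥ 0.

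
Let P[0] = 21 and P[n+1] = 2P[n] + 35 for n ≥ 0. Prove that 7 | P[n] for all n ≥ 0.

Base case: P[0] = 21 = 7·3, so 7 | P[0].
Assume 7 | P[m], so P[m] = 7t for some integer t.
Then P[m+1] = 2P[m] + 35 = 2·(7t) + 35 = 7(2t + 5), so 7 | P[m+1].
By induction, 7 | P[n] for all n ≥ 0.

7 | P[n]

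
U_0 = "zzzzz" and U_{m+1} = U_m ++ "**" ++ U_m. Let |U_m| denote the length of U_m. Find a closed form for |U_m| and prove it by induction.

Claim: |U_m| = 7·2^m − 2.

Base case: |U_0| = 5, and 7·2^0 − 2 = 5.
Assume |U_j| = 7·2^j − 2.
Then |U_{j+1}| = |U_j| + 2 + |U_j| = 2|U_j| + 2 = 2(7·2^j − 2) + 2 = 7·2^{j+1} − 4 + 2 = 7·2^{j+1} − 2.
This completes the inductive step, so |U_m| = 7·2^m − 2 for all m ≥ 0.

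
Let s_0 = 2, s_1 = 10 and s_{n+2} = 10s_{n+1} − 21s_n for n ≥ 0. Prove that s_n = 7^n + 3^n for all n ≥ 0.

Base cases: s_0 = 2 and 7^0 + 3^0 = 2; s_1 = 10 and 7^1 + 3^1 = 10.
Assume s_j = 7^j + 3^j for all 0 ≤ j ≤ r, where r ≥ 1.
Then s_{r+1} = 10s_r − 21s_{r−1} = 10·(7^r + 3^r) − 21·(7^{r−1} + 3^{r−1}) = (10·7 − 21)7^{r−1} + (10·3 − 21)3^{r−1} = 49·7^{r−1} + 9·3^{r−1} = 7^{r+1} + 3^{r+1}.
This completes the inductive step, so s_n = 7^n + 3^n for all n ≥ 0.

s_n = 7^n + 3^n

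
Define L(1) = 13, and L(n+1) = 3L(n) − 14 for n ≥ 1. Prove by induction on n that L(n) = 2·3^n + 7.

Base case: L(1) = 13, and 2·3^1 + 7 = 6 + 7 = 13.
Assume L(m) = 2·3^m + 7 for some m ≥ 1.
Then L(m+1) = 3L(m) − 14 = 3·(2·3^m + 7) − 14 = 6·3^m + 21 − 14 = 2·3^{m+1} + 7.
So the formula holds for m+1, and by induction L(n) = 2·3^n + 7 for all n ≥ 1.

L(n) = 2·3^n + 7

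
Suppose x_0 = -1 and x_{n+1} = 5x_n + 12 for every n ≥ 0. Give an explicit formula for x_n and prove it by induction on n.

Claim: x_n = 2·5^n − 3.

Base case: x_0 = -1, and 2·5^0 − 3 = 2 − 3 = -1.
Assume x_r = 2·5^r − 3 for some r ≥ 0.
Then x_{r+1} = 5x_r + 12 = 5·(2·5^r − 3) + 12 = 10·5^r − 15 + 12 = 2·5^{r+1} − 3.
This completes the inductive step, so x_n = 2·5^n − 3 for all n ≥ 0.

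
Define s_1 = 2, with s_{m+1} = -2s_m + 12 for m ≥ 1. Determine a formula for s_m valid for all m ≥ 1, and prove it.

Claim: s_m = (-2)^m + 4.

Base case: s_1 = 2, and (-2)^1 + 4 = -2 + 4 = 2.
Assume s_j = (-2)^j + 4 for some j ≥ 1.
Then s_{j+1} = -2s_j + 12 = -2·((-2)^j + 4) + 12 = -2·(-2)^j − 8 + 12 = (-2)^{j+1} + 4.
Hence s_m = (-2)^m + 4 for every m ≥ 1, by induction.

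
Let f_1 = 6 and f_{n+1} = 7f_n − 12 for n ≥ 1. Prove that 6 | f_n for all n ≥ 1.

Base case: f_1 = 6 = 6·1, so 6 | f_1.
Assume 6 | f_k, so f_k = 6t for some integer t.
Then f_{k+1} = 7f_k − 12 = 7·(6t) − 12 = 6(7t − 2), so 6 | f_{k+1}.
So the property holds for k+1, and by induction 6 | f_n for all n ≥ 1.

6 | f_n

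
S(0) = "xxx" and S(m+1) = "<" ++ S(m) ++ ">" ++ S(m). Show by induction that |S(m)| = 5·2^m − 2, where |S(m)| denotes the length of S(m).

Base case: |S(0)| = 3, and 5·2^0 − 2 = 3.
Assume |S(r)| = 5·2^r − 2.
Then |S(r+1)| = 1 + |S(r)| + 1 + |S(r)| = 2|S(r)| + 2 = 2(5·2^r − 2) + 2 = 5·2^{r+1} − 4 + 2 = 5·2^{r+1} − 2.
By induction, |S(m)| = 5·2^m − 2 for all m ≥ 0.

|S(m)| = 5·2^m − 2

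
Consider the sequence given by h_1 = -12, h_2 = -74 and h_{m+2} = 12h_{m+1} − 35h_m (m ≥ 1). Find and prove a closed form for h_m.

Claim: h_m = -5^m − 7^m.

Base cases: h_1 = -12 and -5^1 − 7^1 = -12; h_2 = -74 and -5^2 − 7^2 = -74.
Assume h_j = -5^j − 7^j for all 1 ≤ j ≤ k, where k ≥ 2.
Then h_{k+1} = 12h_k − 35h_{k−1} = 12·(-5^k − 7^k) − 35·(-5^{k−1} − 7^{k−1}) = -(12·5 − 35)5^{k−1} − (12·7 − 35)7^{k−1} = -25·5^{k−1} − 49·7^{k−1} = -5^{k+1} − 7^{k+1}.
So the formula holds for k+1, and by strong induction h_m = -5^m − 7^m for all m ≥ 1.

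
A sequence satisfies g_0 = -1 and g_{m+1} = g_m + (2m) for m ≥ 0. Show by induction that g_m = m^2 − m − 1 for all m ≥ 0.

Base case: g_0 = -1, and 0^2 − 0 − 1 = -1.
Assume g_j = j^2 − j − 1.
Then g_{j+1} = g_j + (2j) = (j^2 − j − 1) + (2j) = j^2 + j − 1,
and (j+1)^2 − (j+1) − 1 = j^2 + j − 1.
This completes the inductive step, so g_m = m^2 − m − 1 for all m ≥ 0.

g_m = m^2 − m − 1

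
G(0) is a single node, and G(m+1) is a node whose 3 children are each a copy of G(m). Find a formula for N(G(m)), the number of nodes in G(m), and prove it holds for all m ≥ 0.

Claim: N(G(m)) = (3^{m+1} − 1)/2.

Base case: N(G(0)) = 1, and (3^{0+1} − 1)/2 = 1.
Assume N(G(j)) = (3^{j+1} − 1)/2.
Then N(G(j+1)) = 1 + 3N(G(j)) = 1 + 3·(3^{j+1} − 1)/2 = 1 + (3^{j+2} − 3)/2 = (2 + 3^{j+2} − 3)/2 = (3^{j+2} − 1)/2.
So the formula holds for j+1, and by induction N(G(m)) = (3^{m+1} − 1)/2 for all m ≥ 0.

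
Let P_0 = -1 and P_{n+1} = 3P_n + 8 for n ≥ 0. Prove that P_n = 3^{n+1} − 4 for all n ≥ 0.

Base case: P_0 = -1, and 3^{0+1} − 4 = 3 − 4 = -1.
Assume P_m = 3^{m+1} − 4 for some m ≥ 0.
Then P_{m+1} = 3P_m + 8 = 3·(3^{m+1} − 4) + 8 = 3^{m+2} − 12 + 8 = 3^{m+2} − 4.
By induction, P_n = 3^{n+1} − 4 for all n ≥ 0.

P_n = 3^{n+1} − 4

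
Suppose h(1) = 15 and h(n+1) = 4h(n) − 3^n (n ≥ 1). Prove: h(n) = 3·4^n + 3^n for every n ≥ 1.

Base case: h(1) = 15, and 3·4^1 + 3^1 = 12 + 3 = 15.
Assume h(r) = 3·4^r + 3^r for some r ≥ 1.
Then h(r+1) = 4h(r) − 3^r = 4·(3·4^r + 3^r) − 3^r = 3·4^{r+1} + 4·3^r − 3^r = 3·4^{r+1} + 3·3^r = 3·4^{r+1} + 3^{r+1}.
Hence h(n) = 3·4^n + 3^n for every n ≥ 1, by induction.

h(n) = 3·4^n + 3^n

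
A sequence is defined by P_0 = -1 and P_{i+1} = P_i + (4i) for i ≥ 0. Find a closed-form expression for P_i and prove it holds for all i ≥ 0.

Claim: P_i = 2i^2 − 2i − 1.

Base case: P_0 = -1, and 2·0^2 − 2·0 − 1 = -1.
Assume P_k = 2k^2 − 2k − 1.
Then P_{k+1} = P_k + (4k) = (2k^2 − 2k − 1) + (4k) = 2k^2 + 2k − 1,
and 2·(k+1)^2 − 2·(k+1) − 1 = 2k^2 + 2k − 1.
Hence P_i = 2i^2 − 2i − 1 for every i ≥ 0, by induction.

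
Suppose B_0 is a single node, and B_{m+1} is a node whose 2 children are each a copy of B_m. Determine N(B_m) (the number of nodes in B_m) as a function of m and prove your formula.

Claim: N(B_m) = 2^{m+1} − 1.

Base case: N(B_0) = 1, and 2^{0+1} − 1 = 1.
Assume N(B_k) = 2^{k+1} − 1.
Then N(B_{k+1}) = 1 + 2N(B_k) = 1 + 2(2^{k+1} − 1) = 2^{k+2} − 2 + 1 = 2^{k+2} − 1.
Hence N(B_m) = 2^{m+1} − 1 for every m ≥ 0, by induction.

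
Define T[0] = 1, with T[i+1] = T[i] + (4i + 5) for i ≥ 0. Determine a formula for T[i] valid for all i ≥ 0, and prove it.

Claim: T[i] = 2i^2 + 3i + 1.

Base case: T[0] = 1, and 2·0^2 + 3·0 + 1 = 1.
Assume T[j] = 2j^2 + 3j + 1.
Then T[j+1] = T[j] + (4j + 5) = (2j^2 + 3j + 1) + (4j + 5) = 2j^2 + 7j + 6,
and 2·(j+1)^2 + 3·(j+1) + 1 = 2j^2 + 7j + 6.
By induction, T[i] = 2i^2 + 3i + 1 for all i ≥ 0.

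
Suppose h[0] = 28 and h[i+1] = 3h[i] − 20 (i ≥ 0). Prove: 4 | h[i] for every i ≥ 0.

Base case: h[0] = 28 = 4·7, so 4 | h[0].
Assume 4 | h[m], so h[m] = 4t for some integer t.
Then h[m+1] = 3h[m] − 20 = 3·(4t) − 20 = 4(3t − 5), so 4 | h[m+1].
This completes the inductive step, so 4 | h[i] for all i ≥ 0.

4 | h[i]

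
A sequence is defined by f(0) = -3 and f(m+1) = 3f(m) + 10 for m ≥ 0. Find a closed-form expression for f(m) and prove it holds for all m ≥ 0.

Claim: f(m) = 2·3^m − 5.

Base case: f(0) = -3, and 2·3^0 − 5 = 2 − 5 = -3.
Assume f(k) = 2·3^k − 5 for some k ≥ 0.
Then f(k+1) = 3f(k) + 10 = 3·(2·3^k − 5) + 10 = 6·3^k − 15 + 10 = 2·3^{k+1} − 5.
This completes the inductive step, so f(m) = 2·3^m − 5 for all m ≥ 0.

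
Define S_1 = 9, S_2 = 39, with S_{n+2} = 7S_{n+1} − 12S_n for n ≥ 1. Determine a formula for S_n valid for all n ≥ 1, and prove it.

Claim: S_n = 3·4^n − 3^n.

Base cases: S_1 = 9 and 3·4^1 − 3^1 = 9; S_2 = 39 and 3·4^2 − 3^2 = 39.
Assume S_j = 3·4^j − 3^j for all 1 ≤ j ≤ r, where r ≥ 2.
Then S_{r+1} = 7S_r − 12S_{r−1} = 7·(3·4^r − 3^r) − 12·(3·4^{r−1} − 3^{r−1}) = 3·(7·4 − 12)4^{r−1} − (7·3 − 12)3^{r−1} = 48·4^{r−1} − 9·3^{r−1} = 3·4^{r+1} − 3^{r+1}.
By strong induction, S_n = 3·4^n − 3^n for all n ≥ 1.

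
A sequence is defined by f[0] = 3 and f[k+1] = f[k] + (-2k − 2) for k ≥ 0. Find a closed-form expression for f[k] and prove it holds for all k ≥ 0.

Claim: f[k] = -k^2 − k + 3.

Base case: f[0] = 3, and -0^2 − 0 + 3 = 3.
Assume f[r] = -r^2 − r + 3.
Then f[r+1] = f[r] + (-2r − 2) = (-r^2 − r + 3) + (-2r − 2) = -r^2 − 3r + 1,
and -(r+1)^2 − (r+1) + 3 = -r^2 − 3r + 1.
This completes the inductive step, so f[k] = -k^2 − k + 3 for all k ≥ 0.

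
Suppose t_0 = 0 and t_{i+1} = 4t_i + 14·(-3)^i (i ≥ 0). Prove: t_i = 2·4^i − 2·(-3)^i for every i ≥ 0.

Base case: t_0 = 0, and 2·4^0 − 2·(-3)^0 = 2 − 2 = 0.
Assume t_r = 2·4^r − 2·(-3)^r for some r ≥ 0.
Then t_{r+1} = 4t_r + 14·(-3)^r = 4·(2·4^r − 2·(-3)^r) + 14·(-3)^r = 2·4^{r+1} − 8·(-3)^r + 14·(-3)^r = 2·4^{r+1} + 6·(-3)^r = 2·4^{r+1} − 2·(-3)^{r+1}.
By induction, t_i = 2·4^i − 2·(-3)^i for all i ≥ 0.

t_i = 2·4^i − 2·(-3)^i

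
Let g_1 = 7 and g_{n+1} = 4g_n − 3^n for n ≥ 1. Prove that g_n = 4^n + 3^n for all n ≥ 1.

Base case: g_1 = 7, and 4^1 + 3^1 = 4 + 3 = 7.
Assume g_r = 4^r + 3^r for some r ≥ 1.
Then g_{r+1} = 4g_r − 3^r = 4·(4^r + 3^r) − 3^r = 4^{r+1} + 4·3^r − 3^r = 4^{r+1} + 3·3^r = 4^{r+1} + 3^{r+1}.
So the formula holds for r+1, and by induction g_n = 4^n + 3^n for all n ≥ 1.

g_n = 4^n + 3^n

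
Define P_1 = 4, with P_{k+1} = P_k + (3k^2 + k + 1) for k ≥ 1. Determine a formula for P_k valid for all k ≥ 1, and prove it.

Claim: P_k = k^3 − k^2 + k + 3.

Base case: P_1 = 4, and 1^3 − 1^2 + 1 + 3 = 4.
Assume P_m = m^3 − m^2 + m + 3.
Then P_{m+1} = P_m + (3m^2 + m + 1) = (m^3 − m^2 + m + 3) + (3m^2 + m + 1) = m^3 + 2m^2 + 2m + 4,
and (m+1)^3 − (m+1)^2 + (m+1) + 3 = m^3 + 2m^2 + 2m + 4.
This completes the inductive step, so P_k = k^3 − k^2 + k + 3 for all k ≥ 1.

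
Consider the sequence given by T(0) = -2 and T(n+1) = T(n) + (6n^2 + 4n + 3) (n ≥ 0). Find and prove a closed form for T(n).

Claim: T(n) = 2n^3 − n^2 + 2n − 2.

Base case: T(0) = -2, and 2·0^3 − 0^2 + 2·0 − 2 = -2.
Assume T(j) = 2j^3 − j^2 + 2j − 2.
Then T(j+1) = T(j) + (6j^2 + 4j + 3) = (2j^3 − j^2 + 2j − 2) + (6j^2 + 4j + 3) = 2j^3 + 5j^2 + 6j + 1,
and 2·(j+1)^3 − (j+1)^2 + 2·(j+1) − 2 = 2j^3 + 5j^2 + 6j + 1.
Hence T(n) = 2n^3 − n^2 + 2n − 2 for every n ≥ 0, by induction.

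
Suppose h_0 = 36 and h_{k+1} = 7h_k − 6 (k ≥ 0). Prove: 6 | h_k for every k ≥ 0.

Base case: h_0 = 36 = 6·6, so 6 | h_0.
Assume 6 | h_m, so h_m = 6t for some integer t.
Then h_{m+1} = 7h_m − 6 = 7·(6t) − 6 = 6(7t − 1), so 6 | h_{m+1}.
Hence 6 | h_k for every k ≥ 0, by induction.

6 | h_k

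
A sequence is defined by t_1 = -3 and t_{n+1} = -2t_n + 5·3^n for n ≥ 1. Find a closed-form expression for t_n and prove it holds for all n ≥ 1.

Claim: t_n = 3·(-2)^n + 3^n.

Base case: t_1 = -3, and 3·(-2)^1 + 3^1 = -6 + 3 = -3.
Assume t_r = 3·(-2)^r + 3^r for some r ≥ 1.
Then t_{r+1} = -2t_r + 5·3^r = -2·(3·(-2)^r + 3^r) + 5·3^r = 3·(-2)^{r+1} − 2·3^r + 5·3^r = 3·(-2)^{r+1} + 3·3^r = 3·(-2)^{r+1} + 3^{r+1}.
By induction, t_n = 3·(-2)^n + 3^n for all n ≥ 1.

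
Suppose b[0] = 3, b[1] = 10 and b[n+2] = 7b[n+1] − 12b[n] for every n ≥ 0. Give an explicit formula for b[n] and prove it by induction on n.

Claim: b[n] = 4^n + 2·3^n.

Base cases: b[0] = 3 and 4^0 + 2·3^0 = 3; b[1] = 10 and 4^1 + 2·3^1 = 10.
Assume b[j] = 4^j + 2·3^j for all 0 ≤ j ≤ m, where m ≥ 1.
Then b[m+1] = 7b[m] − 12b[m−1] = 7·(4^m + 2·3^m) − 12·(4^{m−1} + 2·3^{m−1}) = (7·4 − 12)4^{m−1} + 2·(7·3 − 12)3^{m−1} = 16·4^{m−1} + 18·3^{m−1} = 4^{m+1} + 2·3^{m+1}.
Hence b[n] = 4^n + 2·3^n for every n ≥ 0, by strong induction.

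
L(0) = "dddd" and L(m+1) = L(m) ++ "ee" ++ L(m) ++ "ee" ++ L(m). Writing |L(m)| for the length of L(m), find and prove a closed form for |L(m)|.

Claim: |L(m)| = 6·3^m − 2.

Base case: |L(0)| = 4, and 6·3^0 − 2 = 4.
Assume |L(k)| = 6·3^k − 2.
Then |L(k+1)| = 3|L(k)| + 4 = 3(6·3^k − 2) + 4 = 6·3^{k+1} − 6 + 4 = 6·3^{k+1} − 2.
Hence |L(m)| = 6·3^m − 2 for every m ≥ 0, by induction.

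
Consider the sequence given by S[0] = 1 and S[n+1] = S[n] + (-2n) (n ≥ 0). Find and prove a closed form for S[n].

Claim: S[n] = -n^2 + n + 1.

Base case: S[0] = 1, and -0^2 + 0 + 1 = 1.
Assume S[j] = -j^2 + j + 1.
Then S[j+1] = S[j] + (-2j) = (-j^2 + j + 1) + (-2j) = -j^2 − j + 1,
and -(j+1)^2 + (j+1) + 1 = -j^2 − j + 1.
This completes the inductive step, so S[n] = -n^2 + n + 1 for all n ≥ 0.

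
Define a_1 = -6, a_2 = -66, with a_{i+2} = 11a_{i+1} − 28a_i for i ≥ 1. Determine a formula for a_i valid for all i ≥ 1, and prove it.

Claim: a_i = 2·4^i − 2·7^i.

Base cases: a_1 = -6 and 2·4^1 − 2·7^1 = -6; a_2 = -66 and 2·4^2 − 2·7^2 = -66.
Assume a_j = 2·4^j − 2·7^j for all 1 ≤ j ≤ m, where m ≥ 2.
Then a_{m+1} = 11a_m − 28a_{m−1} = 11·(2·4^m − 2·7^m) − 28·(2·4^{m−1} − 2·7^{m−1}) = 2·(11·4 − 28)4^{m−1} − 2·(11·7 − 28)7^{m−1} = 32·4^{m−1} − 98·7^{m−1} = 2·4^{m+1} − 2·7^{m+1}.
This completes the inductive step, so a_i = 2·4^i − 2·7^i for all i ≥ 1.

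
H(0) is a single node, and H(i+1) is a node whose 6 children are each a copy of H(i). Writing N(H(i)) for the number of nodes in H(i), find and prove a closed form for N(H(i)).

Claim: N(H(i)) = (6^{i+1} − 1)/5.

Base case: N(H(0)) = 1, and (6^{0+1} − 1)/5 = 1.
Assume N(H(r)) = (6^{r+1} − 1)/5.
Then N(H(r+1)) = 1 + 6N(H(r)) = 1 + 6·(6^{r+1} − 1)/5 = 1 + (6^{r+2} − 6)/5 = (5 + 6^{r+2} − 6)/5 = (6^{r+2} − 1)/5.
This completes the inductive step, so N(H(i)) = (6^{i+1} − 1)/5 for all i ≥ 0.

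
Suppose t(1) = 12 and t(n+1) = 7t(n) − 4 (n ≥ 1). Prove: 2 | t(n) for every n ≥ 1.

Base case: t(1) = 12 = 2·6, so 2 | t(1).
Assume 2 | t(r), so t(r) = 2s for some integer s.
Then t(r+1) = 7t(r) − 4 = 7·(2s) − 4 = 2(7s − 2), so 2 | t(r+1).
Hence 2 | t(n) for every n ≥ 1, by induction.

2 | t(n)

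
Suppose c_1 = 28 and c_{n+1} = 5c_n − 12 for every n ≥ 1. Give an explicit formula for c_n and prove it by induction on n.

Claim: c_n = 5^{n+1} + 3.

Base case: c_1 = 28, and 5^{1+1} + 3 = 25 + 3 = 28.
Assume c_k = 5^{k+1} + 3 for some k ≥ 1.
Then c_{k+1} = 5c_k − 12 = 5·(5^{k+1} + 3) − 12 = 5^{k+2} + 15 − 12 = 5^{k+2} + 3.
So the formula holds for k+1, and by induction c_n = 5^{n+1} + 3 for all n ≥ 1.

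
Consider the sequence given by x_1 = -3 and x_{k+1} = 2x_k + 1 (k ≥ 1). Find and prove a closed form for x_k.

Claim: x_k = -2^k − 1.

Base case: x_1 = -3, and -2^1 − 1 = -2 − 1 = -3.
Assume x_m = -2^m − 1 for some m ≥ 1.
Then x_{m+1} = 2x_m + 1 = 2·(-2^m − 1) + 1 = -2^{m+1} − 2 + 1 = -2^{m+1} − 1.
This completes the inductive step, so x_k = -2^k − 1 for all k ≥ 1.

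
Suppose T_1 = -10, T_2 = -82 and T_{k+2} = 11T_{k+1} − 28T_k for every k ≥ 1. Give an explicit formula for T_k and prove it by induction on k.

Claim: T_k = 4^k − 2·7^k.

Base cases: T_1 = -10 and 4^1 − 2·7^1 = -10; T_2 = -82 and 4^2 − 2·7^2 = -82.
Assume T_i = 4^i − 2·7^i for all 1 ≤ i ≤ j, where j ≥ 2.
Then T_{j+1} = 11T_j − 28T_{j−1} = 11·(4^j − 2·7^j) − 28·(4^{j−1} − 2·7^{j−1}) = (11·4 − 28)4^{j−1} − 2·(11·7 − 28)7^{j−1} = 16·4^{j−1} − 98·7^{j−1} = 4^{j+1} − 2·7^{j+1}.
So the formula holds for j+1, and by strong induction T_k = 4^k − 2·7^k for all k ≥ 1.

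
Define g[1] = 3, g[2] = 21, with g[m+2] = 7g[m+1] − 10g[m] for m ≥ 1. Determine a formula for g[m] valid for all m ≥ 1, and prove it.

Claim: g[m] = -2^m + 5^m.

Base cases: g[1] = 3 and -2^1 + 5^1 = 3; g[2] = 21 and -2^2 + 5^2 = 21.
Assume g[j] = -2^j + 5^j for all 1 ≤ j ≤ k, where k ≥ 2.
Then g[k+1] = 7g[k] − 10g[k−1] = 7·(-2^k + 5^k) − 10·(-2^{k−1} + 5^{k−1}) = -(7·2 − 10)2^{k−1} + (7·5 − 10)5^{k−1} = -4·2^{k−1} + 25·5^{k−1} = -2^{k+1} + 5^{k+1}.
By strong induction, g[m] = -2^m + 5^m for all m ≥ 1.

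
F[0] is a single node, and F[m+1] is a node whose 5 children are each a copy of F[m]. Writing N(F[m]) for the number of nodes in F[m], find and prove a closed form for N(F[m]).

Claim: N(F[m]) = (5^{m+1} − 1)/4.

Base case: N(F[0]) = 1, and (5^{0+1} − 1)/4 = 1.
Assume N(F[r]) = (5^{r+1} − 1)/4.
Then N(F[r+1]) = 1 + 5N(F[r]) = 1 + 5·(5^{r+1} − 1)/4 = 1 + (5^{r+2} − 5)/4 = (4 + 5^{r+2} − 5)/4 = (5^{r+2} − 1)/4.
This completes the inductive step, so N(F[m]) = (5^{m+1} − 1)/4 for all m ≥ 0.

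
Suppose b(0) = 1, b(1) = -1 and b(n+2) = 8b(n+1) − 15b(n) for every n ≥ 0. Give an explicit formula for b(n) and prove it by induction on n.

Claim: b(n) = 3·3^n − 2·5^n.

Base cases: b(0) = 1 and 3·3^0 − 2·5^0 = 1; b(1) = -1 and 3·3^1 − 2·5^1 = -1.
Assume b(j) = 3·3^j − 2·5^j for all 0 ≤ j ≤ m, where m ≥ 1.
Then b(m+1) = 8b(m) − 15b(m−1) = 8·(3·3^m − 2·5^m) − 15·(3·3^{m−1} − 2·5^{m−1}) = 3·(8·3 − 15)3^{m−1} − 2·(8·5 − 15)5^{m−1} = 27·3^{m−1} − 50·5^{m−1} = 3·3^{m+1} − 2·5^{m+1}.
This completes the inductive step, so b(n) = 3·3^n − 2·5^n for all n ≥ 0.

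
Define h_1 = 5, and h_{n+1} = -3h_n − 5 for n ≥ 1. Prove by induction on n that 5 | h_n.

Base case: h_1 = 5 = 5·1, so 5 | h_1.
Assume 5 | h_k, so h_k = 5t for some integer t.
Then h_{k+1} = -3h_k − 5 = -3·(5t) − 5 = 5(-3t − 1), so 5 | h_{k+1}.
This completes the inductive step, so 5 | h_n for all n ≥ 1.

5 | h_n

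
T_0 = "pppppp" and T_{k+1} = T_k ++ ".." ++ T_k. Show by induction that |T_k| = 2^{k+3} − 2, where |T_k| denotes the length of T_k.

Base case: |T_0| = 6, and 2^{0+3} − 2 = 6.
Assume |T_j| = 2^{j+3} − 2.
Then |T_{j+1}| = |T_j| + 2 + |T_j| = 2|T_j| + 2 = 2(2^{j+3} − 2) + 2 = 2^{j+1+3} − 4 + 2 = 2^{j+1+3} − 2.
So the formula holds for j+1, and by induction |T_k| = 2^{k+3} − 2 for all k ≥ 0.

|T_k| = 2^{k+3} − 2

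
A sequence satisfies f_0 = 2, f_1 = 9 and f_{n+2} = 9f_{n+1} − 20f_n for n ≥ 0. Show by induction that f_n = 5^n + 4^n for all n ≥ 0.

Base cases: f_0 = 2 and 5^0 + 4^0 = 2; f_1 = 9 and 5^1 + 4^1 = 9.
Assume f_j = 5^j + 4^j for all 0 ≤ j ≤ k, where k ≥ 1.
Then f_{k+1} = 9f_k − 20f_{k−1} = 9·(5^k + 4^k) − 20·(5^{k−1} + 4^{k−1}) = (9·5 − 20)5^{k−1} + (9·4 − 20)4^{k−1} = 25·5^{k−1} + 16·4^{k−1} = 5^{k+1} + 4^{k+1}.
Hence f_n = 5^n + 4^n for every n ≥ 0, by strong induction.

f_n = 5^n + 4^n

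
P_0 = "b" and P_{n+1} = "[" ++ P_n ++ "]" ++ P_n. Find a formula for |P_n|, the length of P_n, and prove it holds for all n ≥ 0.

Claim: |P_n| = 3·2^n − 2.

Base case: |P_0| = 1, and 3·2^0 − 2 = 1.
Assume |P_r| = 3·2^r − 2.
Then |P_{r+1}| = 1 + |P_r| + 1 + |P_r| = 2|P_r| + 2 = 2(3·2^r − 2) + 2 = 3·2^{r+1} − 4 + 2 = 3·2^{r+1} − 2.
Hence |P_n| = 3·2^n − 2 for every n ≥ 0, by induction.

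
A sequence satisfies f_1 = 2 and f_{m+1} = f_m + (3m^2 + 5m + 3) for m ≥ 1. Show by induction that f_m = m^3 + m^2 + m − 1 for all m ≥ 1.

Base case: f_1 = 2, and 1^3 + 1^2 + 1 − 1 = 2.
Assume f_r = r^3 + r^2 + r − 1.
Then f_{r+1} = f_r + (3r^2 + 5r + 3) = (r^3 + r^2 + r − 1) + (3r^2 + 5r + 3) = r^3 + 4r^2 + 6r + 2,
and (r+1)^3 + (r+1)^2 + (r+1) − 1 = r^3 + 4r^2 + 6r + 2.
By induction, f_m = m^3 + m^2 + m − 1 for all m ≥ 1.

f_m = m^3 + m^2 + m − 1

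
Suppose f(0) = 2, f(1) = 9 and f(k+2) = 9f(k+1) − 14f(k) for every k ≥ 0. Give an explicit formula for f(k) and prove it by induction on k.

Claim: f(k) = 2^k + 7^k.

Base cases: f(0) = 2 and 2^0 + 7^0 = 2; f(1) = 9 and 2^1 + 7^1 = 9.
Assume f(i) = 2^i + 7^i for all 0 ≤ i ≤ j, where j ≥ 1.
Then f(j+1) = 9f(j) − 14f(j−1) = 9·(2^j + 7^j) − 14·(2^{j−1} + 7^{j−1}) = (9·2 − 14)2^{j−1} + (9·7 − 14)7^{j−1} = 4·2^{j−1} + 49·7^{j−1} = 2^{j+1} + 7^{j+1}.
So the formula holds for j+1, and by strong induction f(k) = 2^k + 7^k for all k ≥ 0.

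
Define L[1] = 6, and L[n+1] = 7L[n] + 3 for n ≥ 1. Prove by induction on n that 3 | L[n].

Base case: L[1] = 6 = 3·2, so 3 | L[1].
Assume 3 | L[r], so L[r] = 3t for some integer t.
Then L[r+1] = 7L[r] + 3 = 7·(3t) + 3 = 3(7t + 1), so 3 | L[r+1].
So the property holds for r+1, and by induction 3 | L[n] for all n ≥ 1.

3 | L[n]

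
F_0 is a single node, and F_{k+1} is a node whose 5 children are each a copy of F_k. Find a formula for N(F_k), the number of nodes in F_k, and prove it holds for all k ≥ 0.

Claim: N(F_k) = (5^{k+1} − 1)/4.

Base case: N(F_0) = 1, and (5^{0+1} − 1)/4 = 1.
Assume N(F_m) = (5^{m+1} − 1)/4.
Then N(F_{m+1}) = 1 + 5N(F_m) = 1 + 5·(5^{m+1} − 1)/4 = 1 + (5^{m+2} − 5)/4 = (4 + 5^{m+2} − 5)/4 = (5^{m+2} − 1)/4.
By induction, N(F_k) = (5^{k+1} − 1)/4 for all k ≥ 0.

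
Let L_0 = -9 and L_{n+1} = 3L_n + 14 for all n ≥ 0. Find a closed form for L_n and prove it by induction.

Claim: L_n = -2·3^n − 7.

Base case: L_0 = -9, and -2·3^0 − 7 = -2 − 7 = -9.
Assume L_j = -2·3^j − 7 for some j ≥ 0.
Then L_{j+1} = 3L_j + 14 = 3·(-2·3^j − 7) + 14 = -6·3^j − 21 + 14 = -2·3^{j+1} − 7.
This completes the inductive step, so L_n = -2·3^n − 7 for all n ≥ 0.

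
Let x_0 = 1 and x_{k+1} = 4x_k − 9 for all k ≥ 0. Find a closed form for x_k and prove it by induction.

Claim: x_k = -2·4^k + 3.

Base case: x_0 = 1, and -2·4^0 + 3 = -2 + 3 = 1.
Assume x_m = -2·4^m + 3 for some m ≥ 0.
Then x_{m+1} = 4x_m − 9 = 4·(-2·4^m + 3) − 9 = -8·4^m + 12 − 9 = -2·4^{m+1} + 3.
So the formula holds for m+1, and by induction x_k = -2·4^k + 3 for all k ≥ 0.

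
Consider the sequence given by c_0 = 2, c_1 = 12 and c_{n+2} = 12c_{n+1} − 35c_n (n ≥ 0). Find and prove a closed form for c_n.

Claim: c_n = 5^n + 7^n.

Base cases: c_0 = 2 and 5^0 + 7^0 = 2; c_1 = 12 and 5^1 + 7^1 = 12.
Assume c_i = 5^i + 7^i for all 0 ≤ i ≤ j, where j ≥ 1.
Then c_{j+1} = 12c_j − 35c_{j−1} = 12·(5^j + 7^j) − 35·(5^{j−1} + 7^{j−1}) = (12·5 − 35)5^{j−1} + (12·7 − 35)7^{j−1} = 25·5^{j−1} + 49·7^{j−1} = 5^{j+1} + 7^{j+1}.
This completes the inductive step, so c_n = 5^n + 7^n for all n ≥ 0.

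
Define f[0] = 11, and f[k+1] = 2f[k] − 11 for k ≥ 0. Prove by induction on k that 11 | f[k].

Base case: f[0] = 11 = 11·1, so 11 | f[0].
Assume 11 | f[m], so f[m] = 11t for some integer t.
Then f[m+1] = 2f[m] − 11 = 2·(11t) − 11 = 11(2t − 1), so 11 | f[m+1].
This completes the inductive step, so 11 | f[k] for all k ≥ 0.

11 | f[k]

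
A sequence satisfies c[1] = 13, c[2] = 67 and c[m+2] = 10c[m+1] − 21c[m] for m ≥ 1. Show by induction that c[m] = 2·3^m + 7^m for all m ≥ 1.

Base cases: c[1] = 13 and 2·3^1 + 7^1 = 13; c[2] = 67 and 2·3^2 + 7^2 = 67.
Assume c[i] = 2·3^i + 7^i for all 1 ≤ i ≤ j, where j ≥ 2.
Then c[j+1] = 10c[j] − 21c[j−1] = 10·(2·3^j + 7^j) − 21·(2·3^{j−1} + 7^{j−1}) = 2·(10·3 − 21)3^{j−1} + (10·7 − 21)7^{j−1} = 18·3^{j−1} + 49·7^{j−1} = 2·3^{j+1} + 7^{j+1}.
By strong induction, c[m] = 2·3^m + 7^m for all m ≥ 1.

c[m] = 2·3^m + 7^m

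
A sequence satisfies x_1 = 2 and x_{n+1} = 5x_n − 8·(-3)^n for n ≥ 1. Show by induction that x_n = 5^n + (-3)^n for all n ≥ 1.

Base case: x_1 = 2, and 5^1 + (-3)^1 = 5 − 3 = 2.
Assume x_j = 5^j + (-3)^j for some j ≥ 1.
Then x_{j+1} = 5x_j − 8·(-3)^j = 5·(5^j + (-3)^j) − 8·(-3)^j = 5^{j+1} + 5·(-3)^j − 8·(-3)^j = 5^{j+1} − 3·(-3)^j = 5^{j+1} + (-3)^{j+1}.
By induction, x_n = 5^n + (-3)^n for all n ≥ 1.

x_n = 5^n + (-3)^n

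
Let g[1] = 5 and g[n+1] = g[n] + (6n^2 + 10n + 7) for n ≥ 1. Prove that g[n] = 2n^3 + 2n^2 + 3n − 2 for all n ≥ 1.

Base case: g[1] = 5, and 2·1^3 + 2·1^2 + 3·1 − 2 = 5.
Assume g[m] = 2m^3 + 2m^2 + 3m − 2.
Then g[m+1] = g[m] + (6m^2 + 10m + 7) = (2m^3 + 2m^2 + 3m − 2) + (6m^2 + 10m + 7) = 2m^3 + 8m^2 + 13m + 5,
and 2·(m+1)^3 + 2·(m+1)^2 + 3·(m+1) − 2 = 2m^3 + 8m^2 + 13m + 5.
This completes the inductive step, so g[n] = 2n^3 + 2n^2 + 3n − 2 for all n ≥ 1.

g[n] = 2n^3 + 2n^2 + 3n − 2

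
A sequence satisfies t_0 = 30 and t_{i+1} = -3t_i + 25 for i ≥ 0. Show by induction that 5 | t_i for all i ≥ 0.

Base case: t_0 = 30 = 5·6, so 5 | t_0.
Assume 5 | t_m, so t_m = 5s for some integer s.
Then t_{m+1} = -3t_m + 25 = -3·(5s) + 25 = 5(-3s + 5), so 5 | t_{m+1}.
So the property holds for m+1, and by induction 5 | t_i for all i ≥ 0.

5 | t_i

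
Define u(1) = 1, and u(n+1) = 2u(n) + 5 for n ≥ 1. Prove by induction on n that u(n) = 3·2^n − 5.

Base case: u(1) = 1, and 3·2^1 − 5 = 6 − 5 = 1.
Assume u(k) = 3·2^k − 5 for some k ≥ 1.
Then u(k+1) = 2u(k) + 5 = 2·(3·2^k − 5) + 5 = 6·2^k − 10 + 5 = 3·2^{k+1} − 5.
By induction, u(n) = 3·2^n − 5 for all n ≥ 1.

u(n) = 3·2^n − 5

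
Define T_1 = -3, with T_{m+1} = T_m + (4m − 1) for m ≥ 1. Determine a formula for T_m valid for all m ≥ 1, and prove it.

Claim: T_m = 2m^2 − 3m − 2.

Base case: T_1 = -3, and 2·1^2 − 3·1 − 2 = -3.
Assume T_j = 2j^2 − 3j − 2.
Then T_{j+1} = T_j + (4j − 1) = (2j^2 − 3j − 2) + (4j − 1) = 2j^2 + j − 3,
and 2·(j+1)^2 − 3·(j+1) − 2 = 2j^2 + j − 3.
This completes the inductive step, so T_m = 2m^2 − 3m − 2 for all m ≥ 1.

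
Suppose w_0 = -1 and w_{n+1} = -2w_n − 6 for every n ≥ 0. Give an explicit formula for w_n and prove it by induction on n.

Claim: w_n = (-2)^n − 2.

Base case: w_0 = -1, and (-2)^0 − 2 = 1 − 2 = -1.
Assume w_j = (-2)^j − 2 for some j ≥ 0.
Then w_{j+1} = -2w_j − 6 = -2·((-2)^j − 2) − 6 = -2·(-2)^j + 4 − 6 = (-2)^{j+1} − 2.
Hence w_n = (-2)^n − 2 for every n ≥ 0, by induction.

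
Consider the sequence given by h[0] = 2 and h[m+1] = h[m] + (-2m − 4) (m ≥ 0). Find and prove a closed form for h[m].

Claim: h[m] = -m^2 − 3m + 2.

Base case: h[0] = 2, and -0^2 − 3·0 + 2 = 2.
Assume h[r] = -r^2 − 3r + 2.
Then h[r+1] = h[r] + (-2r − 4) = (-r^2 − 3r + 2) + (-2r − 4) = -r^2 − 5r − 2,
and -(r+1)^2 − 3·(r+1) + 2 = -r^2 − 5r − 2.
This completes the inductive step, so h[m] = -m^2 − 3m + 2 for all m ≥ 0.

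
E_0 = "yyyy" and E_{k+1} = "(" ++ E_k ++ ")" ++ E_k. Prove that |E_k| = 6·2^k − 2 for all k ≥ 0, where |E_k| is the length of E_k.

Base case: |E_0| = 4, and 6·2^0 − 2 = 4.
Assume |E_j| = 6·2^j − 2.
Then |E_{j+1}| = 1 + |E_j| + 1 + |E_j| = 2|E_j| + 2 = 2(6·2^j − 2) + 2 = 6·2^{j+1} − 4 + 2 = 6·2^{j+1} − 2.
This completes the inductive step, so |E_k| = 6·2^k − 2 for all k ≥ 0.

|E_k| = 6·2^k − 2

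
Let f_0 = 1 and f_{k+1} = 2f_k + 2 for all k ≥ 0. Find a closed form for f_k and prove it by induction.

Claim: f_k = 3·2^k − 2.

Base case: f_0 = 1, and 3·2^0 − 2 = 3 − 2 = 1.
Assume f_m = 3·2^m − 2 for some m ≥ 0.
Then f_{m+1} = 2f_m + 2 = 2·(3·2^m − 2) + 2 = 6·2^m − 4 + 2 = 3·2^{m+1} − 2.
By induction, f_k = 3·2^k − 2 for all k ≥ 0.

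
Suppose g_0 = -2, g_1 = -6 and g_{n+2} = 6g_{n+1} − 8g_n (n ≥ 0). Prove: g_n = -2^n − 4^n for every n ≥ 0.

Base cases: g_0 = -2 and -2^0 − 4^0 = -2; g_1 = -6 and -2^1 − 4^1 = -6.
Assume g_j = -2^j − 4^j for all 0 ≤ j ≤ r, where r ≥ 1.
Then g_{r+1} = 6g_r − 8g_{r−1} = 6·(-2^r − 4^r) − 8·(-2^{r−1} − 4^{r−1}) = -(6·2 − 8)2^{r−1} − (6·4 − 8)4^{r−1} = -4·2^{r−1} − 16·4^{r−1} = -2^{r+1} − 4^{r+1}.
By strong induction, g_n = -2^n − 4^n for all n ≥ 0.

g_n = -2^n − 4^n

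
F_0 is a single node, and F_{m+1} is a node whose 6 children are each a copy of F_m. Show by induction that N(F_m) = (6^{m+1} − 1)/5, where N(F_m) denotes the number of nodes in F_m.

Base case: N(F_0) = 1, and (6^{0+1} − 1)/5 = 1.
Assume N(F_k) = (6^{k+1} − 1)/5.
Then N(F_{k+1}) = 1 + 6N(F_k) = 1 + 6·(6^{k+1} − 1)/5 = 1 + (6^{k+2} − 6)/5 = (5 + 6^{k+2} − 6)/5 = (6^{k+2} − 1)/5.
Hence N(F_m) = (6^{m+1} − 1)/5 for every m ≥ 0, by induction.

N(F_m) = (6^{m+1} − 1)/5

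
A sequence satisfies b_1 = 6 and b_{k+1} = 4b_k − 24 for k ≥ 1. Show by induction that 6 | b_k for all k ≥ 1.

Base case: b_1 = 6 = 6·1, so 6 | b_1.
Assume 6 | b_j, so b_j = 6t for some integer t.
Then b_{j+1} = 4b_j − 24 = 4·(6t) − 24 = 6(4t − 4), so 6 | b_{j+1}.
So the property holds for j+1, and by induction 6 | b_k for all k ≥ 1.

6 | b_k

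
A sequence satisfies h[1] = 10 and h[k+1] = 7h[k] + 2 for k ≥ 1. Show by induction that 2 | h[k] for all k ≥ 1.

Base case: h[1] = 10 = 2·5, so 2 | h[1].
Assume 2 | h[r], so h[r] = 2t for some integer t.
Then h[r+1] = 7h[r] + 2 = 7·(2t) + 2 = 2(7t + 1), so 2 | h[r+1].
By induction, 2 | h[k] for all k ≥ 1.

2 | h[k]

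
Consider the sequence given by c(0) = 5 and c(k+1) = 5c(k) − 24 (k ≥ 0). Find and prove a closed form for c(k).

Claim: c(k) = -5^k + 6.

Base case: c(0) = 5, and -5^0 + 6 = -1 + 6 = 5.
Assume c(j) = -5^j + 6 for some j ≥ 0.
Then c(j+1) = 5c(j) − 24 = 5·(-5^j + 6) − 24 = -5^{j+1} + 30 − 24 = -5^{j+1} + 6.
By induction, c(k) = -5^k + 6 for all k ≥ 0.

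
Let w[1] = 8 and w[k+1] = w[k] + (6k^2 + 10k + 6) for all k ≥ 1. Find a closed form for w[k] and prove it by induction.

Claim: w[k] = 2k^3 + 2k^2 + 2k + 2.

Base case: w[1] = 8, and 2·1^3 + 2·1^2 + 2·1 + 2 = 8.
Assume w[m] = 2m^3 + 2m^2 + 2m + 2.
Then w[m+1] = w[m] + (6m^2 + 10m + 6) = (2m^3 + 2m^2 + 2m + 2) + (6m^2 + 10m + 6) = 2m^3 + 8m^2 + 12m + 8,
and 2·(m+1)^3 + 2·(m+1)^2 + 2·(m+1) + 2 = 2m^3 + 8m^2 + 12m + 8.
Hence w[k] = 2k^3 + 2k^2 + 2k + 2 for every k ≥ 1, by induction.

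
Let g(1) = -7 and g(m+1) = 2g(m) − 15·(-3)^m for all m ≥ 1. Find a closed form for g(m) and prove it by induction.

Claim: g(m) = 2^m + 3·(-3)^m.

Base case: g(1) = -7, and 2^1 + 3·(-3)^1 = 2 − 9 = -7.
Assume g(k) = 2^k + 3·(-3)^k for some k ≥ 1.
Then g(k+1) = 2g(k) − 15·(-3)^k = 2·(2^k + 3·(-3)^k) − 15·(-3)^k = 2^{k+1} + 6·(-3)^k − 15·(-3)^k = 2^{k+1} − 9·(-3)^k = 2^{k+1} + 3·(-3)^{k+1}.
This completes the inductive step, so g(m) = 2^m + 3·(-3)^m for all m ≥ 1.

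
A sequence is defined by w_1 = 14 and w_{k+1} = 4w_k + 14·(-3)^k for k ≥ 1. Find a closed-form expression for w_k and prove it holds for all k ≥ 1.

Claim: w_k = 2·4^k − 2·(-3)^k.

Base case: w_1 = 14, and 2·4^1 − 2·(-3)^1 = 8 + 6 = 14.
Assume w_r = 2·4^r − 2·(-3)^r for some r ≥ 1.
Then w_{r+1} = 4w_r + 14·(-3)^r = 4·(2·4^r − 2·(-3)^r) + 14·(-3)^r = 2·4^{r+1} − 8·(-3)^r + 14·(-3)^r = 2·4^{r+1} + 6·(-3)^r = 2·4^{r+1} − 2·(-3)^{r+1}.
So the formula holds for r+1, and by induction w_k = 2·4^k − 2·(-3)^k for all k ≥ 1.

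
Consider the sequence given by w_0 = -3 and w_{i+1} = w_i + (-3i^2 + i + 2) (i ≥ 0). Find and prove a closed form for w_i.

Claim: w_i = -i^3 + 2i^2 + i − 3.

Base case: w_0 = -3, and -0^3 + 2·0^2 + 0 − 3 = -3.
Assume w_r = -r^3 + 2r^2 + r − 3.
Then w_{r+1} = w_r + (-3r^2 + r + 2) = (-r^3 + 2r^2 + r − 3) + (-3r^2 + r + 2) = -r^3 − r^2 + 2r − 1,
and -(r+1)^3 + 2·(r+1)^2 + (r+1) − 3 = -r^3 − r^2 + 2r − 1.
By induction, w_i = -i^3 + 2i^2 + i − 3 for all i ≥ 0.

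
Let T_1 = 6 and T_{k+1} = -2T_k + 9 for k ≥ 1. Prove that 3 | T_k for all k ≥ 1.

Base case: T_1 = 6 = 3·2, so 3 | T_1.
Assume 3 | T_j, so T_j = 3t for some integer t.
Then T_{j+1} = -2T_j + 9 = -2·(3t) + 9 = 3(-2t + 3), so 3 | T_{j+1}.
This completes the inductive step, so 3 | T_k for all k ≥ 1.

3 | T_k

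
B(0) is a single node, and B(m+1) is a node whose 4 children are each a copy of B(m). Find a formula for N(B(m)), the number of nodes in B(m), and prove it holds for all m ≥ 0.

Claim: N(B(m)) = (4^{m+1} − 1)/3.

Base case: N(B(0)) = 1, and (4^{0+1} − 1)/3 = 1.
Assume N(B(j)) = (4^{j+1} − 1)/3.
Then N(B(j+1)) = 1 + 4N(B(j)) = 1 + 4·(4^{j+1} − 1)/3 = 1 + (4^{j+2} − 4)/3 = (3 + 4^{j+2} − 4)/3 = (4^{j+2} − 1)/3.
Hence N(B(m)) = (4^{m+1} − 1)/3 for every m ≥ 0, by induction.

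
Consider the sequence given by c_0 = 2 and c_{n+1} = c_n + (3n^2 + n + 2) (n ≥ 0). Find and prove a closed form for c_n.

Claim: c_n = n^3 − n^2 + 2n + 2.

Base case: c_0 = 2, and 0^3 − 0^2 + 2·0 + 2 = 2.
Assume c_m = m^3 − m^2 + 2m + 2.
Then c_{m+1} = c_m + (3m^2 + m + 2) = (m^3 − m^2 + 2m + 2) + (3m^2 + m + 2) = m^3 + 2m^2 + 3m + 4,
and (m+1)^3 − (m+1)^2 + 2·(m+1) + 2 = m^3 + 2m^2 + 3m + 4.
By induction, c_n = n^3 − n^2 + 2n + 2 for all n ≥ 0.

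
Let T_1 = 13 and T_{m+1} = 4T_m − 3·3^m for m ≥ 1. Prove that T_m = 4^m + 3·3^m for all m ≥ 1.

Base case: T_1 = 13, and 4^1 + 3·3^1 = 4 + 9 = 13.
Assume T_r = 4^r + 3·3^r for some r ≥ 1.
Then T_{r+1} = 4T_r − 3·3^r = 4·(4^r + 3·3^r) − 3·3^r = 4^{r+1} + 12·3^r − 3·3^r = 4^{r+1} + 9·3^r = 4^{r+1} + 3·3^{r+1}.
So the formula holds for r+1, and by induction T_m = 4^m + 3·3^m for all m ≥ 1.

T_m = 4^m + 3·3^m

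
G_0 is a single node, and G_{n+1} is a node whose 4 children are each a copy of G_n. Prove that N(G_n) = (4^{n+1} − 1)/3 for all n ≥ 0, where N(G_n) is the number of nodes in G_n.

Base case: N(G_0) = 1, and (4^{0+1} − 1)/3 = 1.
Assume N(G_m) = (4^{m+1} − 1)/3.
Then N(G_{m+1}) = 1 + 4N(G_m) = 1 + 4·(4^{m+1} − 1)/3 = 1 + (4^{m+2} − 4)/3 = (3 + 4^{m+2} − 4)/3 = (4^{m+2} − 1)/3.
This completes the inductive step, so N(G_n) = (4^{n+1} − 1)/3 for all n ≥ 0.

N(G_n) = (4^{n+1} − 1)/3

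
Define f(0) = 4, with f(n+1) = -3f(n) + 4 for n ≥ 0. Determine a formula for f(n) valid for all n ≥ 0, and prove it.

Claim: f(n) = 3·(-3)^n + 1.

Base case: f(0) = 4, and 3·(-3)^0 + 1 = 3 + 1 = 4.
Assume f(k) = 3·(-3)^k + 1 for some k ≥ 0.
Then f(k+1) = -3f(k) + 4 = -3·(3·(-3)^k + 1) + 4 = -9·(-3)^k − 3 + 4 = 3·(-3)^{k+1} + 1.
Hence f(n) = 3·(-3)^n + 1 for every n ≥ 0, by induction.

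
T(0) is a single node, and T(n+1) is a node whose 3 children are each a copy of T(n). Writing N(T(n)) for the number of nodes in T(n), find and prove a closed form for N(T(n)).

Claim: N(T(n)) = (3^{n+1} − 1)/2.

Base case: N(T(0)) = 1, and (3^{0+1} − 1)/2 = 1.
Assume N(T(r)) = (3^{r+1} − 1)/2.
Then N(T(r+1)) = 1 + 3N(T(r)) = 1 + 3·(3^{r+1} − 1)/2 = 1 + (3^{r+2} − 3)/2 = (2 + 3^{r+2} − 3)/2 = (3^{r+2} − 1)/2.
So the formula holds for r+1, and by induction N(T(n)) = (3^{n+1} − 1)/2 for all n ≥ 0.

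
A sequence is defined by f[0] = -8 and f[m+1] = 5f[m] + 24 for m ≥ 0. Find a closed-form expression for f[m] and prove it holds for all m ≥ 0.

Claim: f[m] = -2·5^m − 6.

Base case: f[0] = -8, and -2·5^0 − 6 = -2 − 6 = -8.
Assume f[k] = -2·5^k − 6 for some k ≥ 0.
Then f[k+1] = 5f[k] + 24 = 5·(-2·5^k − 6) + 24 = -10·5^k − 30 + 24 = -2·5^{k+1} − 6.
Hence f[m] = -2·5^m − 6 for every m ≥ 0, by induction.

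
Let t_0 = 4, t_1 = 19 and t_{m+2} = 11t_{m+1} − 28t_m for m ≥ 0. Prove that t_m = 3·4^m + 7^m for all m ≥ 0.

Base cases: t_0 = 4 and 3·4^0 + 7^0 = 4; t_1 = 19 and 3·4^1 + 7^1 = 19.
Assume t_i = 3·4^i + 7^i for all 0 ≤ i ≤ j, where j ≥ 1.
Then t_{j+1} = 11t_j − 28t_{j−1} = 11·(3·4^j + 7^j) − 28·(3·4^{j−1} + 7^{j−1}) = 3·(11·4 − 28)4^{j−1} + (11·7 − 28)7^{j−1} = 48·4^{j−1} + 49·7^{j−1} = 3·4^{j+1} + 7^{j+1}.
So the formula holds for j+1, and by strong induction t_m = 3·4^m + 7^m for all m ≥ 0.

t_m = 3·4^m + 7^m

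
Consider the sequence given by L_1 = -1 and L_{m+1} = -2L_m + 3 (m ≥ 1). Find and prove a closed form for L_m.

Claim: L_m = (-2)^m + 1.

Base case: L_1 = -1, and (-2)^1 + 1 = -2 + 1 = -1.
Assume L_r = (-2)^r + 1 for some r ≥ 1.
Then L_{r+1} = -2L_r + 3 = -2·((-2)^r + 1) + 3 = -2·(-2)^r − 2 + 3 = (-2)^{r+1} + 1.
Hence L_m = (-2)^m + 1 for every m ≥ 1, by induction.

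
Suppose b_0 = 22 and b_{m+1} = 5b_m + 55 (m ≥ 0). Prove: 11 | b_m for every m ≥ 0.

Base case: b_0 = 22 = 11·2, so 11 | b_0.
Assume 11 | b_k, so b_k = 11t for some integer t.
Then b_{k+1} = 5b_k + 55 = 5·(11t) + 55 = 11(5t + 5), so 11 | b_{k+1}.
Hence 11 | b_m for every m ≥ 0, by induction.

11 | b_m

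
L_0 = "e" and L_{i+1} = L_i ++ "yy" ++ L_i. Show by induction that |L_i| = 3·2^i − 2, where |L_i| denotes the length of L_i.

Base case: |L_0| = 1, and 3·2^0 − 2 = 1.
Assume |L_j| = 3·2^j − 2.
Then |L_{j+1}| = |L_j| + 2 + |L_j| = 2|L_j| + 2 = 2(3·2^j − 2) + 2 = 3·2^{j+1} − 4 + 2 = 3·2^{j+1} − 2.
Hence |L_i| = 3·2^i − 2 for every i ≥ 0, by induction.

|L_i| = 3·2^i − 2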